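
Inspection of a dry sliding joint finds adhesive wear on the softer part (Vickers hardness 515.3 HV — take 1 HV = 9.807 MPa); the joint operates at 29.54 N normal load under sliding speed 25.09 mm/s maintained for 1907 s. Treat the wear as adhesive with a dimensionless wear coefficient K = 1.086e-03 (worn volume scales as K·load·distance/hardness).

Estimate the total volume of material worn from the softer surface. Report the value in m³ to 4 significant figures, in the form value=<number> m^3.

value=3.037e-10 m^3

Intermediates are shown rounded. All working math runs at exact precision, and rounded once at the end: four significant figures.
Sliding speed v = 25.09 mm/s = 0.02509 m/s. Sliding distance L = v·t = 0.02509 m/s × 1907 s = 47.85 m.
Hardness H = 515.3 HV × 9.807 MPa/HV = 5054 MPa = 5.054e+09 Pa.
Collected in SI base units: W = 29.54 N, H = 5.054e+09 Pa, K = 1.086e-03.
Worn volume V = K·W·L/H = 1.086e-03 · 29.54 · 47.85 / 5.054e+09 = 3.037e-10 m³.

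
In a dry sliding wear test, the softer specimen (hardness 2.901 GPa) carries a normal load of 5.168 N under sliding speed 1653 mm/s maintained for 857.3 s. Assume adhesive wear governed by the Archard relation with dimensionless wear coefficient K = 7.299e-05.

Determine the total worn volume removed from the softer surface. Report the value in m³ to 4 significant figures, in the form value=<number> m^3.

Intermediates appear rounded, and all arithmetic keeps full precision; rounded once at the end: four significant figures.
Sliding speed v = 1653 mm/s = 1.653 m/s. Distance covered L = v·t = 1.653 m/s × 857.3 s = 1417 m.
Hardness H = 2.901 GPa = 2.901e+09 Pa.
SI base units throughout: W = 5.168 N, H = 2.901e+09 Pa, K = 7.299e-05.
Archard volume V = K·W·L/H = 7.299e-05 · 5.168 · 1417 / 2.901e+09 = 1.843e-10 m³.

value=1.843e-10 m^3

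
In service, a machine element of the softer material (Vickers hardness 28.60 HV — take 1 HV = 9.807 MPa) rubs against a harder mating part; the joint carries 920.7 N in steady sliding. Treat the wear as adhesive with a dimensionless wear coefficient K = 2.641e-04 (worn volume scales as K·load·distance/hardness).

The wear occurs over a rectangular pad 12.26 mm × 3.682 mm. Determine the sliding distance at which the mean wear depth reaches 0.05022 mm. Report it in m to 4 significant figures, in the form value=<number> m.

value=2.615 m

All arithmetic maintains full precision; shown intermediates are rounded — rounded once at the end: 4 significant figures.
Convert: Hardness H = 28.60 HV × 9.807 MPa/HV = 280.5 MPa = 2.805e+08 Pa.
Convert: Pad sides 12.26 mm × 3.682 mm = 0.01226 m × 0.003682 m. Contact area A = 0.01226 m × 0.003682 m = 4.514e-05 m².
Convert: Depth limit h_lim = 0.05022 mm = 5.022e-05 m.
SI base units throughout: W = 920.7 N, H = 2.805e+08 Pa, K = 2.641e-04.
Wearable volume V_lim = h_lim·A = 5.022e-05 · 4.514e-05 = 2.267e-09 m³.
Life L = V_lim·H/(K·W) = 2.267e-09 · 2.805e+08 / (2.641e-04 · 920.7) = 2.615 m.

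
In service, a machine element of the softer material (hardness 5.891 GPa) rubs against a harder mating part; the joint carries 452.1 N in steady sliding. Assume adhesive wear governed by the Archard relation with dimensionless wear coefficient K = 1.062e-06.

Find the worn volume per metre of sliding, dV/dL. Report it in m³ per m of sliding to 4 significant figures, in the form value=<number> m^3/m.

value=8.150e-14 m^3/m

All arithmetic maintains exact precision; the intermediates are shown rounded, and one last rounding: four significant figures.
Convert: Hardness H = 5.891 GPa = 5.891e+09 Pa.
Working in SI base units: W = 452.1 N, H = 5.891e+09 Pa, K = 1.062e-06.
Sliding wear rate dV/dL = K·W/H, so: 1.062e-06 · 452.1 / 5.891e+09 = 8.150e-14 m³/m.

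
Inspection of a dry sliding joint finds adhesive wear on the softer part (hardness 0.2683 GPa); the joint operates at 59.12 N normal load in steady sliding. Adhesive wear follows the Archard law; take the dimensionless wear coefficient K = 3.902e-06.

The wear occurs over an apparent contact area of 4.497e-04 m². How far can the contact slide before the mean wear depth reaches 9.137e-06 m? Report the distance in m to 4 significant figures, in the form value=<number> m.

All working math holds exact precision — the intermediates appear rounded, and a lone final rounding: 4 significant digits.
Convert: Hardness H = 0.2683 GPa = 2.683e+08 Pa.
Working in SI base units: W = 59.12 N, H = 2.683e+08 Pa, K = 3.902e-06.
At the depth limit, V_lim = h_lim·A = 9.137e-06 · 4.497e-04 = 4.109e-09 m³.
So the life L = V_lim·H/(K·W) = 4.109e-09 · 2.683e+08 / (3.902e-06 · 59.12) = 4779 m.

value=4779 m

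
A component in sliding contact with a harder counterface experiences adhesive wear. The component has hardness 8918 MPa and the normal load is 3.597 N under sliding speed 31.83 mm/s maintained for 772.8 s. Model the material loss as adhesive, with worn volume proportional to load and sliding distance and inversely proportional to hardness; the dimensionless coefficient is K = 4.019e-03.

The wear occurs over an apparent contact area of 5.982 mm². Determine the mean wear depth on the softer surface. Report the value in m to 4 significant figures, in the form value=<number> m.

The intermediates appear rounded — all arithmetic maintains full precision. Rounded just once, at four significant digits.
Sliding speed v = 31.83 mm/s = 0.03183 m/s. Path length L = v·t = 0.03183 m/s × 772.8 s = 24.60 m.
Hardness H = 8918 MPa = 8.918e+09 Pa.
Contact area A = 5.982 mm² = 5.982e-06 m².
In SI base units, W = 3.597 N, H = 8.918e+09 Pa, K = 4.019e-03.
Wear volume V = K·W·L/H = 4.019e-03 · 3.597 · 24.60 / 8.918e+09 = 3.987e-11 m³.
Mean depth h = V/A = 3.987e-11 / 5.982e-06 = 6.666e-06 m.

value=6.666e-06 m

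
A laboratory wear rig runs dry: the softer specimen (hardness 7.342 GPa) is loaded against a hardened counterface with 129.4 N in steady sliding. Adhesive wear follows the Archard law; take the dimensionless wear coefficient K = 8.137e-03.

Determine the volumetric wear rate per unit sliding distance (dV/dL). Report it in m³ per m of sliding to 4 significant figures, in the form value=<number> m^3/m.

value=1.434e-10 m^3/m

The intermediates are displayed rounded; every step holds full precision, and a single final rounding, at four significant figures.
Hardness H = 7.342 GPa = 7.342e+09 Pa.
Expressed in SI base units: W = 129.4 N, H = 7.342e+09 Pa, K = 8.137e-03.
Wear rate dV/dL = K·W/H (independent of L): 8.137e-03 · 129.4 / 7.342e+09 = 1.434e-10 m³/m.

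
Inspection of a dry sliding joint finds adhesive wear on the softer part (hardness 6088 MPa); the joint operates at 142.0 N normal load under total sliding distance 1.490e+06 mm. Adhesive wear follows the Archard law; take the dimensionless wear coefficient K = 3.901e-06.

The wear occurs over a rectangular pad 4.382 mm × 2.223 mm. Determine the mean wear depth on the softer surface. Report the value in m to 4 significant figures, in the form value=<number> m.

value=1.392e-05 m

Intermediates are displayed rounded. Each operation holds full float precision. Rounded once at the end: 4 significant figures.
Convert: The distance L = 1.490e+06 mm = 1490 m.
Convert: Hardness H = 6088 MPa = 6.088e+09 Pa.
Convert: Pad sides 4.382 mm × 2.223 mm = 0.004382 m × 0.002223 m. Contact area A = 0.004382 m × 0.002223 m = 9.741e-06 m².
Working in SI base units: W = 142.0 N, H = 6.088e+09 Pa, K = 3.901e-06.
Archard volume V = K·W·L/H = 3.901e-06 · 142.0 · 1490 / 6.088e+09 = 1.356e-10 m³.
Depth h = V/A = 1.356e-10 / 9.741e-06 = 1.392e-05 m.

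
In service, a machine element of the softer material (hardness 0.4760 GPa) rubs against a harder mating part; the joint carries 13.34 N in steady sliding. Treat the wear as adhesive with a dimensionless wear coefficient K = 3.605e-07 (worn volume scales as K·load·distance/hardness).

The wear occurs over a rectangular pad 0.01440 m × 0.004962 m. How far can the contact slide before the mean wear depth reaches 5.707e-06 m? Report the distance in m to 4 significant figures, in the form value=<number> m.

The intermediates are printed rounded, and the algebra runs at full float precision, and rounded just once to 4 significant digits.
Convert: Hardness H = 0.4760 GPa = 4.760e+08 Pa.
Convert: Contact area A = 0.01440 m × 0.004962 m = 7.145e-05 m².
In SI base units: W = 13.34 N, H = 4.760e+08 Pa, K = 3.605e-07.
Volume at the limit: V_lim = h_lim·A = 5.707e-06 · 7.145e-05 = 4.078e-10 m³.
So the life L = V_lim·H/(K·W) = 4.078e-10 · 4.760e+08 / (3.605e-07 · 13.34) = 4.036e+04 m.

value=4.036e+04 m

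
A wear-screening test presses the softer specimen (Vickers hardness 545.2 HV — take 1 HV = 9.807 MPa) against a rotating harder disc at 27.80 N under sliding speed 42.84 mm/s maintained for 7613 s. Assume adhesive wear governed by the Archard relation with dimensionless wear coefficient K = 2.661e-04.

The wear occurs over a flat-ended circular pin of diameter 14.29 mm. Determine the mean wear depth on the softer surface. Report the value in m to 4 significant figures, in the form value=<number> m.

All arithmetic runs at full float precision — intermediates appear rounded; one final rounding to 4 significant digits.
Sliding speed v = 42.84 mm/s = 0.04284 m/s. Distance covered L = v·t = 0.04284 m/s × 7613 s = 326.1 m.
Hardness H = 545.2 HV × 9.807 MPa/HV = 5347 MPa = 5.347e+09 Pa.
Pin diameter d = 14.29 mm = 0.01429 m. Contact area A = π·d²/4 = π·(0.01429 m)²/4 = 1.604e-04 m².
In SI base units, W = 27.80 N, H = 5.347e+09 Pa, K = 2.661e-04.
Volume removed: V = K·W·L/H = 2.661e-04 · 27.80 · 326.1 / 5.347e+09 = 4.512e-10 m³.
Wear depth h = V/A = 4.512e-10 / 1.604e-04 = 2.814e-06 m.

value=2.814e-06 m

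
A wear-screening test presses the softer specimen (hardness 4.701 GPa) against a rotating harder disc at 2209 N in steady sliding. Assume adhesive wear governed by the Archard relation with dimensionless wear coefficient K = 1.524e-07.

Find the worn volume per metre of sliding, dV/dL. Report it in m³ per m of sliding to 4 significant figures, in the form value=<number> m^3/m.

All arithmetic holds full float precision — intermediates are displayed rounded — a single final rounding to four significant digits.
Convert: Hardness H = 4.701 GPa = 4.701e+09 Pa.
Working in SI base units: W = 2209 N, H = 4.701e+09 Pa, K = 1.524e-07.
Volumetric rate dV/dL = K·W/H — distance-free: 1.524e-07 · 2209 / 4.701e+09 = 7.161e-14 m³/m.

value=7.161e-14 m^3/m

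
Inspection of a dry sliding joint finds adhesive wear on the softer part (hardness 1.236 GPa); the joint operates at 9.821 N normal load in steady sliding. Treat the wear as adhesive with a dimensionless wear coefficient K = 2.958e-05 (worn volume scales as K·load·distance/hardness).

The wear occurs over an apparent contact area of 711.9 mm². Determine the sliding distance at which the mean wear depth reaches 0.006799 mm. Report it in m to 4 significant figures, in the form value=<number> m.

value=2.059e+04 m

All arithmetic holds full precision; intermediate values are shown rounded; one last rounding: 4 significant digits.
Convert: Hardness H = 1.236 GPa = 1.236e+09 Pa.
Convert: Contact area A = 711.9 mm² = 7.119e-04 m².
Convert: Depth limit h_lim = 0.006799 mm = 6.799e-06 m.
SI base units throughout: W = 9.821 N, H = 1.236e+09 Pa, K = 2.958e-05.
At the depth limit, V_lim = h_lim·A = 6.799e-06 · 7.119e-04 = 4.840e-09 m³.
So the life L = V_lim·H/(K·W) = 4.840e-09 · 1.236e+09 / (2.958e-05 · 9.821) = 2.059e+04 m.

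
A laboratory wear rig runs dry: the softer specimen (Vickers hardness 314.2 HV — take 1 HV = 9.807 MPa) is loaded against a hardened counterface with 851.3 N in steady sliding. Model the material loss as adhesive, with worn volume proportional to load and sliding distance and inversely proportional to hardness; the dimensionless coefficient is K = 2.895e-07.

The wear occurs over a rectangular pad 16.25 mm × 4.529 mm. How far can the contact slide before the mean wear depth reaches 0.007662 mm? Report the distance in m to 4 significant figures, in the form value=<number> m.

Intermediates are printed rounded; every step holds full float precision; one final rounding, at four significant figures.
Convert: Hardness H = 314.2 HV × 9.807 MPa/HV = 3081 MPa = 3.081e+09 Pa.
Convert: Pad sides 16.25 mm × 4.529 mm = 0.01625 m × 0.004529 m. Contact area A = 0.01625 m × 0.004529 m = 7.360e-05 m².
Convert: Depth limit h_lim = 0.007662 mm = 7.662e-06 m.
Collected in SI base units: W = 851.3 N, H = 3.081e+09 Pa, K = 2.895e-07.
Permissible volume V_lim = h_lim·A = 7.662e-06 · 7.360e-05 = 5.639e-10 m³.
Sliding life L = V_lim·H/(K·W) = 5.639e-10 · 3.081e+09 / (2.895e-07 · 851.3) = 7050 m.

value=7050 m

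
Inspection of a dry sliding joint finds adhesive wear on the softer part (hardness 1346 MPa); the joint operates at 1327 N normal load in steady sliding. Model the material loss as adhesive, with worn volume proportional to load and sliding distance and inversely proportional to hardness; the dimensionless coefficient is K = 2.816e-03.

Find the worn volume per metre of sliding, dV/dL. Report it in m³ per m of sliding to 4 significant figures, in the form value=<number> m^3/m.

Each operation holds exact precision — intermediates appear rounded; a single final rounding: four significant digits.
Hardness H = 1346 MPa = 1.346e+09 Pa.
In SI base units: W = 1327 N, H = 1.346e+09 Pa, K = 2.816e-03.
Wear rate dV/dL = K·W/H: 2.816e-03 · 1327 / 1.346e+09 = 2.776e-09 m³/m.

value=2.776e-09 m^3/m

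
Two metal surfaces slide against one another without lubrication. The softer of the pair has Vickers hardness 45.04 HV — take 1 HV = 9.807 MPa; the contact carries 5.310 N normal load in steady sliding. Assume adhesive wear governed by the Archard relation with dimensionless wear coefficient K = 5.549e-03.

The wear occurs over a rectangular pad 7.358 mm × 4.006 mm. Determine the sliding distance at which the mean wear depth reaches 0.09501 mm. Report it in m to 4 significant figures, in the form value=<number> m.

value=41.98 m

Shown intermediates are rounded. All arithmetic holds full float precision — a single final rounding: 4 significant digits.
Hardness H = 45.04 HV × 9.807 MPa/HV = 441.7 MPa = 4.417e+08 Pa.
Pad sides 7.358 mm × 4.006 mm = 0.007358 m × 0.004006 m. Contact area A = 0.007358 m × 0.004006 m = 2.948e-05 m².
Depth limit h_lim = 0.09501 mm = 9.501e-05 m.
Collected in SI base units: W = 5.310 N, H = 4.417e+08 Pa, K = 5.549e-03.
Permissible volume V_lim = h_lim·A = 9.501e-05 · 2.948e-05 = 2.801e-09 m³.
Thus life L = V_lim·H/(K·W) = 2.801e-09 · 4.417e+08 / (5.549e-03 · 5.310) = 41.98 m.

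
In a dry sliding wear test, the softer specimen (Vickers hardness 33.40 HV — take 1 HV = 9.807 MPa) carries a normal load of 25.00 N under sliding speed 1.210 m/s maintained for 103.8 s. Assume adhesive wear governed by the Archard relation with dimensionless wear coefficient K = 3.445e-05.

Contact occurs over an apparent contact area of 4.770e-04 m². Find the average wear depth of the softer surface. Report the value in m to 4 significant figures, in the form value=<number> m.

The algebra holds exact precision, and the intermediates are shown rounded — one last rounding to four significant figures.
Convert: Sliding distance L = v·t = 1.210 m/s × 103.8 s = 125.6 m.
Convert: Hardness H = 33.40 HV × 9.807 MPa/HV = 327.6 MPa = 3.276e+08 Pa.
Collected in SI base units: W = 25.00 N, H = 3.276e+08 Pa, K = 3.445e-05.
Archard volume V = K·W·L/H = 3.445e-05 · 25.00 · 125.6 / 3.276e+08 = 3.302e-10 m³.
Depth h = V/A = 3.302e-10 / 4.770e-04 = 6.923e-07 m.

value=6.923e-07 m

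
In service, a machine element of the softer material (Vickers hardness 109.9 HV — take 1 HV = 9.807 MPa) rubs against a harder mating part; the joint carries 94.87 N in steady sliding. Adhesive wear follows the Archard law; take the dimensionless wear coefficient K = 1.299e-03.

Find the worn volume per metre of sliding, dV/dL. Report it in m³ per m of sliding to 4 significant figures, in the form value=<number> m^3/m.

All arithmetic maintains exact precision. Intermediate values appear rounded, and one last rounding: four significant digits.
Convert: Hardness H = 109.9 HV × 9.807 MPa/HV = 1078 MPa = 1.078e+09 Pa.
Expressed in SI base units: W = 94.87 N, H = 1.078e+09 Pa, K = 1.299e-03.
The wear rate dV/dL = K·W/H (no L dependence): 1.299e-03 · 94.87 / 1.078e+09 = 1.143e-10 m³/m.

value=1.143e-10 m^3/m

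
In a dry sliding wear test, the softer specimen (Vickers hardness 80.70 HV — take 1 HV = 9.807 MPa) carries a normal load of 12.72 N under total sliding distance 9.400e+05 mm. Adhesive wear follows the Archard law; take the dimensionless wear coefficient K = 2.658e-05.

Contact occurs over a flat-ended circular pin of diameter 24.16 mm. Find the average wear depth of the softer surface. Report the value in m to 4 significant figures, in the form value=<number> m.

value=8.759e-07 m

All working math holds full float precision; displayed values are rounded. Rounded just once: four significant figures.
Path length L = 9.400e+05 mm = 940.0 m.
Hardness H = 80.70 HV × 9.807 MPa/HV = 791.4 MPa = 7.914e+08 Pa.
Pin diameter d = 24.16 mm = 0.02416 m. Contact area A = π·d²/4 = π·(0.02416 m)²/4 = 4.584e-04 m².
In SI base units: W = 12.72 N, H = 7.914e+08 Pa, K = 2.658e-05.
Archard relation: V = K·W·L/H = 2.658e-05 · 12.72 · 940.0 / 7.914e+08 = 4.016e-10 m³.
Mean depth h = V/A = 4.016e-10 / 4.584e-04 = 8.759e-07 m.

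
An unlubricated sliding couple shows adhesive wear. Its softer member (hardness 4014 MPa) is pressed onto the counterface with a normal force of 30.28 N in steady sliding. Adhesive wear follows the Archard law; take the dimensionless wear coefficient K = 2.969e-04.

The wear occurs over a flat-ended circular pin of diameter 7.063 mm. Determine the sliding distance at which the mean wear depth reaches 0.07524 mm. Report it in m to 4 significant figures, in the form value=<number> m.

value=1316 m

The intermediates are printed rounded — every step carries exact precision, and rounded once at the end: four significant digits.
Convert: Hardness H = 4014 MPa = 4.014e+09 Pa.
Convert: Pin diameter d = 7.063 mm = 0.007063 m. Contact area A = π·d²/4 = π·(0.007063 m)²/4 = 3.918e-05 m².
Convert: Depth limit h_lim = 0.07524 mm = 7.524e-05 m.
Restated in SI base units: W = 30.28 N, H = 4.014e+09 Pa, K = 2.969e-04.
At the depth limit, V_lim = h_lim·A = 7.524e-05 · 3.918e-05 = 2.948e-09 m³.
Sliding life L = V_lim·H/(K·W) = 2.948e-09 · 4.014e+09 / (2.969e-04 · 30.28) = 1316 m.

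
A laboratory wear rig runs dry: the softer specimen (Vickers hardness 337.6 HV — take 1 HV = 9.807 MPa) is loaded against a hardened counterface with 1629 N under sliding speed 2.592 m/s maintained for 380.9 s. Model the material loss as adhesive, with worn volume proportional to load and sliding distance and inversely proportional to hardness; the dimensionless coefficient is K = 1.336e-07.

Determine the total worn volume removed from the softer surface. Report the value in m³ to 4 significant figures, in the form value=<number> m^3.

Every step maintains exact precision, and intermediate values are displayed rounded; one last rounding to 4 significant digits.
Sliding distance L = v·t = 2.592 m/s × 380.9 s = 987.3 m.
Hardness H = 337.6 HV × 9.807 MPa/HV = 3311 MPa = 3.311e+09 Pa.
Working in SI base units: W = 1629 N, H = 3.311e+09 Pa, K = 1.336e-07.
Archard volume V = K·W·L/H = 1.336e-07 · 1629 · 987.3 / 3.311e+09 = 6.490e-11 m³.

value=6.490e-11 m^3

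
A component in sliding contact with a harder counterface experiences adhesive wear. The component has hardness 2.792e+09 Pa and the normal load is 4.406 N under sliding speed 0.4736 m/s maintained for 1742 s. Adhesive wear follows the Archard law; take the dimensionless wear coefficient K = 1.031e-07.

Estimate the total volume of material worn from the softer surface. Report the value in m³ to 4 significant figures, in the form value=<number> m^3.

Shown intermediates are rounded; each operation keeps exact precision; a lone final rounding: four significant figures.
Convert: Total distance L = v·t = 0.4736 m/s × 1742 s = 825.0 m.
Expressed in SI base units: W = 4.406 N, H = 2.792e+09 Pa, K = 1.031e-07.
Archard volume V = K·W·L/H = 1.031e-07 · 4.406 · 825.0 / 2.792e+09 = 1.342e-13 m³.

value=1.342e-13 m^3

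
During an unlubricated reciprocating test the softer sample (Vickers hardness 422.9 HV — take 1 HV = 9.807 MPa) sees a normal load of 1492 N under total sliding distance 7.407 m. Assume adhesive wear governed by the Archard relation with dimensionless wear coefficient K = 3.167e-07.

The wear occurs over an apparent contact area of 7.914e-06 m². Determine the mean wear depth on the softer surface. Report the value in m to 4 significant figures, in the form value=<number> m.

value=1.066e-07 m

All arithmetic runs at exact precision. Displayed values are rounded. Rounded once at the end to 4 significant figures.
Hardness H = 422.9 HV × 9.807 MPa/HV = 4147 MPa = 4.147e+09 Pa.
Expressed in SI base units: W = 1492 N, H = 4.147e+09 Pa, K = 3.167e-07.
Archard volume V = K·W·L/H = 3.167e-07 · 1492 · 7.407 / 4.147e+09 = 8.439e-13 m³.
Depth h = V/A = 8.439e-13 / 7.914e-06 = 1.066e-07 m.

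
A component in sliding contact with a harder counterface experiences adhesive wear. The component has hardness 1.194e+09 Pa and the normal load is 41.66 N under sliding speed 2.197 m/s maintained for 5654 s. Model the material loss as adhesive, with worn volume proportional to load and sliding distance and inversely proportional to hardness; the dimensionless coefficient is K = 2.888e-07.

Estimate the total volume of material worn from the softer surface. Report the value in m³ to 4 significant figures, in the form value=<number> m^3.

The computation maintains exact precision — intermediates are displayed rounded, and rounded once at the end: 4 significant figures.
Convert: Distance L = v·t = 2.197 m/s × 5654 s = 1.242e+04 m.
Collected in SI base units: W = 41.66 N, H = 1.194e+09 Pa, K = 2.888e-07.
Archard relation: V = K·W·L/H = 2.888e-07 · 41.66 · 1.242e+04 / 1.194e+09 = 1.252e-10 m³.

value=1.252e-10 m^3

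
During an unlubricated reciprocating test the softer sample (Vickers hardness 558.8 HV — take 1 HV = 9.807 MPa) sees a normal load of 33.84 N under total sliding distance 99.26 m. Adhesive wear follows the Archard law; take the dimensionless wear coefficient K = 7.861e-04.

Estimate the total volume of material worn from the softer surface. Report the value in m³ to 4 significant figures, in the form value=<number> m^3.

value=4.818e-10 m^3

Intermediates appear rounded; all arithmetic holds full float precision, and one final rounding to 4 significant figures.
Convert: Hardness H = 558.8 HV × 9.807 MPa/HV = 5480 MPa = 5.480e+09 Pa.
In SI base units: W = 33.84 N, H = 5.480e+09 Pa, K = 7.861e-04.
Archard relation: V = K·W·L/H = 7.861e-04 · 33.84 · 99.26 / 5.480e+09 = 4.818e-10 m³.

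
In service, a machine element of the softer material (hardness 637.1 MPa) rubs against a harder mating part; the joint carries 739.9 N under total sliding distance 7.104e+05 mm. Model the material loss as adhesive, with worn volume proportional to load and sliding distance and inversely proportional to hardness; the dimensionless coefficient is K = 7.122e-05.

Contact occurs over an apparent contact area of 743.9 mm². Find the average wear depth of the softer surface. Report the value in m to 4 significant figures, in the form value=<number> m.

Printed values are rounded, and the algebra maintains exact precision, and rounded just once to four significant digits.
Convert: The distance L = 7.104e+05 mm = 710.4 m.
Convert: Hardness H = 637.1 MPa = 6.371e+08 Pa.
Convert: Contact area A = 743.9 mm² = 7.439e-04 m².
Expressed in SI base units: W = 739.9 N, H = 6.371e+08 Pa, K = 7.122e-05.
Archard relation: V = K·W·L/H = 7.122e-05 · 739.9 · 710.4 / 6.371e+08 = 5.876e-08 m³.
Wear depth h = V/A = 5.876e-08 / 7.439e-04 = 7.899e-05 m.

value=7.899e-05 m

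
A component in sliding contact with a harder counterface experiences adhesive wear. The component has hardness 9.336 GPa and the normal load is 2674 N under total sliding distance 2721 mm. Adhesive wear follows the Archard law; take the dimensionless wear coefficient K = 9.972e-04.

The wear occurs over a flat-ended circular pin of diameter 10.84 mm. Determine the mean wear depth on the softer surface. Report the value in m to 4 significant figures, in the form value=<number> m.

value=8.421e-06 m

The intermediates are displayed rounded — each operation runs at full float precision — rounded once at the end, at 4 significant figures.
Convert: Total distance L = 2721 mm = 2.721 m.
Convert: Hardness H = 9.336 GPa = 9.336e+09 Pa.
Convert: Pin diameter d = 10.84 mm = 0.01084 m. Contact area A = π·d²/4 = π·(0.01084 m)²/4 = 9.229e-05 m².
Expressed in SI base units: W = 2674 N, H = 9.336e+09 Pa, K = 9.972e-04.
Volume removed: V = K·W·L/H = 9.972e-04 · 2674 · 2.721 / 9.336e+09 = 7.772e-10 m³.
Average depth h = V/A = 7.772e-10 / 9.229e-05 = 8.421e-06 m.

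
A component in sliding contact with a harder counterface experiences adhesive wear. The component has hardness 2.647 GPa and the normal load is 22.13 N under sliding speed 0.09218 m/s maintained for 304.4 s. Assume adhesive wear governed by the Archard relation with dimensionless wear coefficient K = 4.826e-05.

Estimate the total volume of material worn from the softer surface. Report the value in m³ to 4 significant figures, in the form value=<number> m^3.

Every step keeps exact precision; intermediate values appear rounded — one final rounding: four significant digits.
Path length L = v·t = 0.09218 m/s × 304.4 s = 28.06 m.
Hardness H = 2.647 GPa = 2.647e+09 Pa.
Restated in SI base units: W = 22.13 N, H = 2.647e+09 Pa, K = 4.826e-05.
The Archard volume V = K·W·L/H = 4.826e-05 · 22.13 · 28.06 / 2.647e+09 = 1.132e-11 m³.

value=1.132e-11 m^3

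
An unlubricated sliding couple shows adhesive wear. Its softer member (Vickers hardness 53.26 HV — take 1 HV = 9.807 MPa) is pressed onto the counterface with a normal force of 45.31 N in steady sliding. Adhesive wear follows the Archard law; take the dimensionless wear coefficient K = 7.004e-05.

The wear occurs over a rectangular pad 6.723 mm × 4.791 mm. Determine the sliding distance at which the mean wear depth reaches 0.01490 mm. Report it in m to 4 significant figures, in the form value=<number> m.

Shown intermediates are rounded. Each operation runs at full float precision, and one final rounding: four significant figures.
Hardness H = 53.26 HV × 9.807 MPa/HV = 522.3 MPa = 5.223e+08 Pa.
Pad sides 6.723 mm × 4.791 mm = 0.006723 m × 0.004791 m. Contact area A = 0.006723 m × 0.004791 m = 3.221e-05 m².
Depth limit h_lim = 0.01490 mm = 1.490e-05 m.
SI base units throughout: W = 45.31 N, H = 5.223e+08 Pa, K = 7.004e-05.
Permissible volume V_lim = h_lim·A = 1.490e-05 · 3.221e-05 = 4.799e-10 m³.
Inverting, life L = V_lim·H/(K·W) = 4.799e-10 · 5.223e+08 / (7.004e-05 · 45.31) = 78.99 m.

value=78.99 m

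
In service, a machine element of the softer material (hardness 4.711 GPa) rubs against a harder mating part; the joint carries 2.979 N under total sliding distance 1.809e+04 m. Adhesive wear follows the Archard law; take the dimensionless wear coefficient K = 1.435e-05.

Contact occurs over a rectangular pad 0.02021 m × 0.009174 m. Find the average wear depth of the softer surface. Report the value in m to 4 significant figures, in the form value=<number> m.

value=8.854e-07 m

The intermediates are shown rounded, and every step keeps exact precision — one final rounding: 4 significant digits.
Hardness H = 4.711 GPa = 4.711e+09 Pa.
Contact area A = 0.02021 m × 0.009174 m = 1.854e-04 m².
Expressed in SI base units: W = 2.979 N, H = 4.711e+09 Pa, K = 1.435e-05.
By Archard's law, V = K·W·L/H = 1.435e-05 · 2.979 · 1.809e+04 / 4.711e+09 = 1.642e-10 m³.
Average depth h = V/A = 1.642e-10 / 1.854e-04 = 8.854e-07 m.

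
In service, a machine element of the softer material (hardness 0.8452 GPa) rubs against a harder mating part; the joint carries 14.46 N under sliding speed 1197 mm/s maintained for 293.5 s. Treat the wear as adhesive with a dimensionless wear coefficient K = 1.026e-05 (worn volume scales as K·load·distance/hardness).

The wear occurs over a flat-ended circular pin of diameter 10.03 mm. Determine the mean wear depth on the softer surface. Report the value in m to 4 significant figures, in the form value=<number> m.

The algebra keeps full precision; the intermediates are displayed rounded — a single final rounding to four significant digits.
Convert: Sliding speed v = 1197 mm/s = 1.197 m/s. Sliding distance L = v·t = 1.197 m/s × 293.5 s = 351.3 m.
Convert: Hardness H = 0.8452 GPa = 8.452e+08 Pa.
Convert: Pin diameter d = 10.03 mm = 0.01003 m. Contact area A = π·d²/4 = π·(0.01003 m)²/4 = 7.901e-05 m².
Collected in SI base units: W = 14.46 N, H = 8.452e+08 Pa, K = 1.026e-05.
By Archard's law, V = K·W·L/H = 1.026e-05 · 14.46 · 351.3 / 8.452e+08 = 6.167e-11 m³.
Depth of wear h = V/A = 6.167e-11 / 7.901e-05 = 7.805e-07 m.

value=7.805e-07 m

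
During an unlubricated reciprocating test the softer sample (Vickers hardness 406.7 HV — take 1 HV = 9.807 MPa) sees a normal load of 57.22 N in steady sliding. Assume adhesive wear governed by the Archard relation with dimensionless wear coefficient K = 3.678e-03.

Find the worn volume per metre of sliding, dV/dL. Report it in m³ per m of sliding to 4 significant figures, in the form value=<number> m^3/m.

All arithmetic holds full float precision; the intermediates are shown rounded. Rounded once at the end: four significant figures.
Convert: Hardness H = 406.7 HV × 9.807 MPa/HV = 3989 MPa = 3.989e+09 Pa.
Expressed in SI base units: W = 57.22 N, H = 3.989e+09 Pa, K = 3.678e-03.
Rate of wear dV/dL = K·W/H (independent of L): 3.678e-03 · 57.22 / 3.989e+09 = 5.277e-11 m³/m.

value=5.277e-11 m^3/m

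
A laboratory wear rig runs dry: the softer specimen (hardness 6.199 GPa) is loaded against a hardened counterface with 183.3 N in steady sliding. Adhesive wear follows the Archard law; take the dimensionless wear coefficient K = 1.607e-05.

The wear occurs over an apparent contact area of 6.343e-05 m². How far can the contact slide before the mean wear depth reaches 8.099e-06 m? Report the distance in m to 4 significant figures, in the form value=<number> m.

value=1081 m

The algebra holds full float precision — the intermediates appear rounded; rounded once at the end to four significant digits.
Hardness H = 6.199 GPa = 6.199e+09 Pa.
Collected in SI base units: W = 183.3 N, H = 6.199e+09 Pa, K = 1.607e-05.
Volume at the limit: V_lim = h_lim·A = 8.099e-06 · 6.343e-05 = 5.137e-10 m³.
Thus life L = V_lim·H/(K·W) = 5.137e-10 · 6.199e+09 / (1.607e-05 · 183.3) = 1081 m.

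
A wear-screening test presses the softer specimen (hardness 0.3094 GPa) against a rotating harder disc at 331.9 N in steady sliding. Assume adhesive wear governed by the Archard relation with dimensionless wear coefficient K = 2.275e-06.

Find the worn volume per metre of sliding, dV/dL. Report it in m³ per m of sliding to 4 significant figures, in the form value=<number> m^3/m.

Intermediate values are printed rounded. Each operation holds exact precision — a single final rounding: four significant digits.
Convert: Hardness H = 0.3094 GPa = 3.094e+08 Pa.
As SI base values: W = 331.9 N, H = 3.094e+08 Pa, K = 2.275e-06.
Rate of wear dV/dL = K·W/H: 2.275e-06 · 331.9 / 3.094e+08 = 2.440e-12 m³/m.

value=2.440e-12 m^3/m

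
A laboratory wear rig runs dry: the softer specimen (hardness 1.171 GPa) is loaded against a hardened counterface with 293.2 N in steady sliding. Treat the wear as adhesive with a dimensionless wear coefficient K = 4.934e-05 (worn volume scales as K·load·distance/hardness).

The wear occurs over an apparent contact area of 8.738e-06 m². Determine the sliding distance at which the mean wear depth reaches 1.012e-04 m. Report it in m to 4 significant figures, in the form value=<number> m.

value=71.58 m

Every step maintains full float precision. Intermediate values are displayed rounded, and one last rounding to four significant digits.
Convert: Hardness H = 1.171 GPa = 1.171e+09 Pa.
Expressed in SI base units: W = 293.2 N, H = 1.171e+09 Pa, K = 4.934e-05.
Permissible volume V_lim = h_lim·A = 1.012e-04 · 8.738e-06 = 8.843e-10 m³.
Inverting, life L = V_lim·H/(K·W) = 8.843e-10 · 1.171e+09 / (4.934e-05 · 293.2) = 71.58 m.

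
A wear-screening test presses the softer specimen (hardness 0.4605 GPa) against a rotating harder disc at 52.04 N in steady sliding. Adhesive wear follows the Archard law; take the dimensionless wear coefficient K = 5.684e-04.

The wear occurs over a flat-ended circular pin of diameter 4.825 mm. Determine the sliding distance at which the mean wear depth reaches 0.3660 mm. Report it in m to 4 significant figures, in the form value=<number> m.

value=104.2 m

Intermediates appear rounded — every step holds exact precision — rounded just once, at 4 significant figures.
Hardness H = 0.4605 GPa = 4.605e+08 Pa.
Pin diameter d = 4.825 mm = 0.004825 m. Contact area A = π·d²/4 = π·(0.004825 m)²/4 = 1.828e-05 m².
Depth limit h_lim = 0.3660 mm = 3.660e-04 m.
Collected in SI base units: W = 52.04 N, H = 4.605e+08 Pa, K = 5.684e-04.
Wearable volume V_lim = h_lim·A = 3.660e-04 · 1.828e-05 = 6.692e-09 m³.
So the life L = V_lim·H/(K·W) = 6.692e-09 · 4.605e+08 / (5.684e-04 · 52.04) = 104.2 m.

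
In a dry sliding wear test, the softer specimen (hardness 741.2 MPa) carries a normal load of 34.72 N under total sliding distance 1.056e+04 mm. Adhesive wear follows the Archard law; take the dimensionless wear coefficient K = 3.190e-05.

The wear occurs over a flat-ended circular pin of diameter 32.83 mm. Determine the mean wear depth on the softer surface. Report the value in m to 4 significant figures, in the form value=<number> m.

Printed values are rounded. Every step runs at exact precision — one last rounding, at four significant digits.
Convert: The distance L = 1.056e+04 mm = 10.56 m.
Convert: Hardness H = 741.2 MPa = 7.412e+08 Pa.
Convert: Pin diameter d = 32.83 mm = 0.03283 m. Contact area A = π·d²/4 = π·(0.03283 m)²/4 = 8.465e-04 m².
As SI base values: W = 34.72 N, H = 7.412e+08 Pa, K = 3.190e-05.
Wear volume V = K·W·L/H = 3.190e-05 · 34.72 · 10.56 / 7.412e+08 = 1.578e-11 m³.
Wear depth h = V/A = 1.578e-11 / 8.465e-04 = 1.864e-08 m.

value=1.864e-08 m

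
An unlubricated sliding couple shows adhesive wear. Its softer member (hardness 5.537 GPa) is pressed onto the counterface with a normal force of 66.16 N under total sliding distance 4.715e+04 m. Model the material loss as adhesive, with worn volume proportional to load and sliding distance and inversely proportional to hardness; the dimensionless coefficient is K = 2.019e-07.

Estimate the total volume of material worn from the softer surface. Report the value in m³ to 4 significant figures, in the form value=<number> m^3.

value=1.137e-10 m^3

Each operation keeps full precision, and intermediates are shown rounded; one final rounding, at four significant digits.
Convert: Hardness H = 5.537 GPa = 5.537e+09 Pa.
In SI base units, W = 66.16 N, H = 5.537e+09 Pa, K = 2.019e-07.
Archard relation: V = K·W·L/H = 2.019e-07 · 66.16 · 4.715e+04 / 5.537e+09 = 1.137e-10 m³.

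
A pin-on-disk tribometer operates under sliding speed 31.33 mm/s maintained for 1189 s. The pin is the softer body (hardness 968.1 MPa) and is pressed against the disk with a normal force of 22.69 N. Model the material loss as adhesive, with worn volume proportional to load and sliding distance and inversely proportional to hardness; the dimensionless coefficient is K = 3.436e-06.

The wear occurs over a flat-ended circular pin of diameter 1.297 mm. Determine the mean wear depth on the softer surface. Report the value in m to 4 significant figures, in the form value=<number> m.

All working math runs at full precision. Intermediate values are printed rounded, and a single final rounding, at four significant figures.
Sliding speed v = 31.33 mm/s = 0.03133 m/s. Total distance L = v·t = 0.03133 m/s × 1189 s = 37.25 m.
Hardness H = 968.1 MPa = 9.681e+08 Pa.
Pin diameter d = 1.297 mm = 0.001297 m. Contact area A = π·d²/4 = π·(0.001297 m)²/4 = 1.321e-06 m².
SI base units throughout: W = 22.69 N, H = 9.681e+08 Pa, K = 3.436e-06.
Apply Archard: V = K·W·L/H = 3.436e-06 · 22.69 · 37.25 / 9.681e+08 = 3.000e-12 m³.
Mean wear depth h = V/A = 3.000e-12 / 1.321e-06 = 2.271e-06 m.

value=2.271e-06 m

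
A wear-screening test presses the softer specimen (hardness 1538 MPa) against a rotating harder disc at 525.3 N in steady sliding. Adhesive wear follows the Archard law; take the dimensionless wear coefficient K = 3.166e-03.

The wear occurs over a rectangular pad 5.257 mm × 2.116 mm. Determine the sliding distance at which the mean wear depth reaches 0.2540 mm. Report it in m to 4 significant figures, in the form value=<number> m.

value=2.613 m

Each operation runs at exact precision; the intermediates are shown rounded — one last rounding, at 4 significant digits.
Hardness H = 1538 MPa = 1.538e+09 Pa.
Pad sides 5.257 mm × 2.116 mm = 0.005257 m × 0.002116 m. Contact area A = 0.005257 m × 0.002116 m = 1.112e-05 m².
Depth limit h_lim = 0.2540 mm = 2.540e-04 m.
SI base units throughout: W = 525.3 N, H = 1.538e+09 Pa, K = 3.166e-03.
Limit volume V_lim = h_lim·A = 2.540e-04 · 1.112e-05 = 2.825e-09 m³.
Sliding life L = V_lim·H/(K·W) = 2.825e-09 · 1.538e+09 / (3.166e-03 · 525.3) = 2.613 m.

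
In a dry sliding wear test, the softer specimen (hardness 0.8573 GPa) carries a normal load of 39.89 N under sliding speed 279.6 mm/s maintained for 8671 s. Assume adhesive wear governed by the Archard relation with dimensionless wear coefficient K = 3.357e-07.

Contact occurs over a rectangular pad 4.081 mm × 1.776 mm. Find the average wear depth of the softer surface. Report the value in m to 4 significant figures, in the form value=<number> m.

Displayed values are rounded; every step maintains full precision; rounded once at the end to 4 significant figures.
Convert: Sliding speed v = 279.6 mm/s = 0.2796 m/s. Sliding distance L = v·t = 0.2796 m/s × 8671 s = 2424 m.
Convert: Hardness H = 0.8573 GPa = 8.573e+08 Pa.
Convert: Pad sides 4.081 mm × 1.776 mm = 0.004081 m × 0.001776 m. Contact area A = 0.004081 m × 0.001776 m = 7.248e-06 m².
Collected in SI base units: W = 39.89 N, H = 8.573e+08 Pa, K = 3.357e-07.
Wear volume V = K·W·L/H = 3.357e-07 · 39.89 · 2424 / 8.573e+08 = 3.787e-11 m³.
Average depth h = V/A = 3.787e-11 / 7.248e-06 = 5.225e-06 m.

value=5.225e-06 m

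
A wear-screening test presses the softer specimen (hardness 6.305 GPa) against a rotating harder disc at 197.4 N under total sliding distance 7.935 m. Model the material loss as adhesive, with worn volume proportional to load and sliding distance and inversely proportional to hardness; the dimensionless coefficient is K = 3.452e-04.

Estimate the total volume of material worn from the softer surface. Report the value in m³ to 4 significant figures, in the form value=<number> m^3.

Quoted intermediates are rounded. All arithmetic runs at full precision, and a single final rounding to four significant digits.
Convert: Hardness H = 6.305 GPa = 6.305e+09 Pa.
In SI base units, W = 197.4 N, H = 6.305e+09 Pa, K = 3.452e-04.
By Archard's law, V = K·W·L/H = 3.452e-04 · 197.4 · 7.935 / 6.305e+09 = 8.576e-11 m³.

value=8.576e-11 m^3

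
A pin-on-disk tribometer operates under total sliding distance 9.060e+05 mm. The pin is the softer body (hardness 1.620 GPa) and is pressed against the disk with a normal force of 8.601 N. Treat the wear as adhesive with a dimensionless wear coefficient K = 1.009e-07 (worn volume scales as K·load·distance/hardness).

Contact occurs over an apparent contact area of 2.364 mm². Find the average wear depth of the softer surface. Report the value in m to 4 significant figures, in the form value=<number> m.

value=2.053e-07 m

All working math keeps exact precision. The intermediates are displayed rounded — one final rounding, at 4 significant digits.
Distance covered L = 9.060e+05 mm = 906.0 m.
Hardness H = 1.620 GPa = 1.620e+09 Pa.
Contact area A = 2.364 mm² = 2.364e-06 m².
Restated in SI base units: W = 8.601 N, H = 1.620e+09 Pa, K = 1.009e-07.
Worn volume V = K·W·L/H = 1.009e-07 · 8.601 · 906.0 / 1.620e+09 = 4.853e-13 m³.
Average depth h = V/A = 4.853e-13 / 2.364e-06 = 2.053e-07 m.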